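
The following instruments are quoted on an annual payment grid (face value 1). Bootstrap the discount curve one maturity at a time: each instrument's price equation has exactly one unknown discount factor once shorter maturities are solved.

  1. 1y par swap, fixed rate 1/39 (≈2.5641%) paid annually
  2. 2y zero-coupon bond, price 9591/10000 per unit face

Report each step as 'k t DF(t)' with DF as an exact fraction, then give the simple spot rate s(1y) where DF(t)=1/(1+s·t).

step 1 [1y] swap r/1=1/39: DF=(1 − 1/39·(0))/(1+1/39) = 39/40 ≈ 0.975000
step 2 [2y] zero: DF = P = 9591/10000 ≈ 0.959100

1 1 39/40
2 2 9591/10000
s(1y) = (1/(39/40) − 1)/(1) = 1/39 ≈ 2.5641%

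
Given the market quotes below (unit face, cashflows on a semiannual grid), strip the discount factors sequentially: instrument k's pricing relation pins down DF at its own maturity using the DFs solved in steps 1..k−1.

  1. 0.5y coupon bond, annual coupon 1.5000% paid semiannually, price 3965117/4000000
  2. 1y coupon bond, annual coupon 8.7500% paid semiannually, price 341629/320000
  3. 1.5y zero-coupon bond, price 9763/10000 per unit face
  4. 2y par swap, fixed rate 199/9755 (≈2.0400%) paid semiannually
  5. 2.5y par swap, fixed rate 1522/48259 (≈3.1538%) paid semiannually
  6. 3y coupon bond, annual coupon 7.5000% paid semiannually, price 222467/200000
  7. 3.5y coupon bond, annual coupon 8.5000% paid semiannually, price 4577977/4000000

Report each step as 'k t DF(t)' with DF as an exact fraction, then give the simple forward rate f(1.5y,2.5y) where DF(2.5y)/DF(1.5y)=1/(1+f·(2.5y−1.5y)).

step 1 [0.5y] bond c/2=3/400: DF=(3965117/4000000 − 3/400·(0))/(1+3/400) = 9839/10000 ≈ 0.983900
step 2 [1y] bond c/2=7/160: DF=(341629/320000 − 7/160·(0.983900))/(1+7/160) = 1227/1250 ≈ 0.981600
step 3 [1.5y] zero: DF = P = 9763/10000 ≈ 0.976300
step 4 [2y] swap r/2=199/19510: DF=(1 − 199/19510·(0.983900+0.981600+0.976300))/(1+199/19510) = 4801/5000 ≈ 0.960200
step 5 [2.5y] swap r/2=761/48259: DF=(1 − 761/48259·(0.983900+0.981600+0.976300+0.960200))/(1+761/48259) = 9239/10000 ≈ 0.923900
step 6 [3y] bond c/2=3/80: DF=(222467/200000 − 3/80·(0.983900+0.981600+0.976300+0.960200+0.923900))/(1+3/80) = 8977/10000 ≈ 0.897700
step 7 [3.5y] bond c/2=17/400: DF=(4577977/4000000 − 17/400·(0.983900+0.981600+0.976300+0.960200+0.923900+0.897700))/(1+17/400) = 1729/2000 ≈ 0.864500

1 1/2 9839/10000
2 1 1227/1250
3 3/2 9763/10000
4 2 4801/5000
5 5/2 9239/10000
6 3 8977/10000
7 7/2 1729/2000
f(1.5y,2.5y) = ((9763/10000)/(9239/10000) − 1)/(1) = 524/9239 ≈ 5.6716%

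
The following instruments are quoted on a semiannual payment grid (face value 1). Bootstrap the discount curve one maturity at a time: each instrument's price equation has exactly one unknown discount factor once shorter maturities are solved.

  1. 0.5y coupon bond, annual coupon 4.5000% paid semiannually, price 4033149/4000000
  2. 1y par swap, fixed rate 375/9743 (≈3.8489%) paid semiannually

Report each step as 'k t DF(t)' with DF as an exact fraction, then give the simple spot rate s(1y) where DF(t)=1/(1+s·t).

step 1 [0.5y] bond c/2=9/400: DF=(4033149/4000000 − 9/400·(0))/(1+9/400) = 9861/10000 ≈ 0.986100
step 2 [1y] swap r/2=375/19486: DF=(1 − 375/19486·(0.986100))/(1+375/19486) = 77/80 ≈ 0.962500

1 1/2 9861/10000
2 1 77/80
s(1y) = (1/(77/80) − 1)/(1) = 3/77 ≈ 3.8961%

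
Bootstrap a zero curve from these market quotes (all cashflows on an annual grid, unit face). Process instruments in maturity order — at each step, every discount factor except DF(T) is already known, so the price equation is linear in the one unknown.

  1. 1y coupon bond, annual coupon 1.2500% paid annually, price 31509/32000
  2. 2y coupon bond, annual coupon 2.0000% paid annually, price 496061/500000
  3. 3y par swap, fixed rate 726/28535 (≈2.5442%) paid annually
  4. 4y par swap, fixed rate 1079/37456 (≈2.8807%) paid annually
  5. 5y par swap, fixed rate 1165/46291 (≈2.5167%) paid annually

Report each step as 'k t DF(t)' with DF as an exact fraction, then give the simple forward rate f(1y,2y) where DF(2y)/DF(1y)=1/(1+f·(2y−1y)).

step 1 [1y] bond c/1=1/80: DF=(31509/32000 − 1/80·(0))/(1+1/80) = 389/400 ≈ 0.972500
step 2 [2y] bond c/1=1/50: DF=(496061/500000 − 1/50·(0.972500))/(1+1/50) = 596/625 ≈ 0.953600
step 3 [3y] swap r/1=726/28535: DF=(1 − 726/28535·(0.972500+0.953600))/(1+726/28535) = 4637/5000 ≈ 0.927400
step 4 [4y] swap r/1=1079/37456: DF=(1 − 1079/37456·(0.972500+0.953600+0.927400))/(1+1079/37456) = 8921/10000 ≈ 0.892100
step 5 [5y] swap r/1=1165/46291: DF=(1 − 1165/46291·(0.972500+0.953600+0.927400+0.892100))/(1+1165/46291) = 1767/2000 ≈ 0.883500

1 1 389/400
2 2 596/625
3 3 4637/5000
4 4 8921/10000
5 5 1767/2000
f(1y,2y) = ((389/400)/(596/625) − 1)/(1) = 189/9536 ≈ 1.9820%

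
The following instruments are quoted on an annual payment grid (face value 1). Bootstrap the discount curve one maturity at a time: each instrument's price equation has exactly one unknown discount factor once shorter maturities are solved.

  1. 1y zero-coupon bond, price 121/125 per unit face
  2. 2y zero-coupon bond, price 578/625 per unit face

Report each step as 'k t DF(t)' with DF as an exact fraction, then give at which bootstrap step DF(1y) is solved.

1 1 121/125
2 2 578/625
DF(1y) is solved at step 1

step 1 [1y] zero: DF = P = 121/125 ≈ 0.968000
step 2 [2y] zero: DF = P = 578/625 ≈ 0.924800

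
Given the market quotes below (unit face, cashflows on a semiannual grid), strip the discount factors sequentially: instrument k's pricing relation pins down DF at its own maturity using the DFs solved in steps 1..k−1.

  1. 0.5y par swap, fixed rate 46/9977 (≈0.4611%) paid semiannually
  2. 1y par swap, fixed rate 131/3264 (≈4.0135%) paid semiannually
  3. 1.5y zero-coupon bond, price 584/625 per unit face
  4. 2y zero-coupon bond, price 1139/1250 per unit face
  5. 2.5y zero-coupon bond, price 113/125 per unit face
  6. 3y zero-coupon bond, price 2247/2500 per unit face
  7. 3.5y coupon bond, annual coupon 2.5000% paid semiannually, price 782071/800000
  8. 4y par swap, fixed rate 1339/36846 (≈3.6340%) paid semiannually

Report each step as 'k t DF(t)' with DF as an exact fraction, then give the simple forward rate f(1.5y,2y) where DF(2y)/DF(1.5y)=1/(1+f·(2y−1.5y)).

step 1 [0.5y] swap r/2=23/9977: DF=(1 − 23/9977·(0))/(1+23/9977) = 9977/10000 ≈ 0.997700
step 2 [1y] swap r/2=131/6528: DF=(1 − 131/6528·(0.997700))/(1+131/6528) = 9607/10000 ≈ 0.960700
step 3 [1.5y] zero: DF = P = 584/625 ≈ 0.934400
step 4 [2y] zero: DF = P = 1139/1250 ≈ 0.911200
step 5 [2.5y] zero: DF = P = 113/125 ≈ 0.904000
step 6 [3y] zero: DF = P = 2247/2500 ≈ 0.898800
step 7 [3.5y] bond c/2=1/80: DF=(782071/800000 − 1/80·(0.997700+0.960700+0.934400+0.911200+0.904000+0.898800))/(1+1/80) = 8963/10000 ≈ 0.896300
step 8 [4y] swap r/2=1339/73692: DF=(1 − 1339/73692·(0.997700+0.960700+0.934400+0.911200+0.904000+0.898800+0.896300))/(1+1339/73692) = 8661/10000 ≈ 0.866100

1 1/2 9977/10000
2 1 9607/10000
3 3/2 584/625
4 2 1139/1250
5 5/2 113/125
6 3 2247/2500
7 7/2 8963/10000
8 4 8661/10000
f(1.5y,2y) = ((584/625)/(1139/1250) − 1)/(1/2) = 58/1139 ≈ 5.0922%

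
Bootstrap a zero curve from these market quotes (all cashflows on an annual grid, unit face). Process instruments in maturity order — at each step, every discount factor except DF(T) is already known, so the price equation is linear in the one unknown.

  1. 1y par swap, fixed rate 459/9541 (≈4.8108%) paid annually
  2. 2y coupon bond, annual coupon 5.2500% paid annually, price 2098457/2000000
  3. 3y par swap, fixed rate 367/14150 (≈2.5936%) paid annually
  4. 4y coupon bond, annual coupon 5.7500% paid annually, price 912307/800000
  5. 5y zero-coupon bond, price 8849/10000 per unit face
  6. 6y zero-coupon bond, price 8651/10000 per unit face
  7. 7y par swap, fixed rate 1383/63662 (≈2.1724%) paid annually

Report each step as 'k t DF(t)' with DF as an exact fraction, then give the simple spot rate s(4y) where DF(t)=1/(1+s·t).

1 1 9541/10000
2 2 9493/10000
3 3 4633/5000
4 4 1849/2000
5 5 8849/10000
6 6 8651/10000
7 7 8617/10000
s(4y) = (1/(1849/2000) − 1)/(4) = 151/7396 ≈ 2.0416%

step 1 [1y] swap r/1=459/9541: DF=(1 − 459/9541·(0))/(1+459/9541) = 9541/10000 ≈ 0.954100
step 2 [2y] bond c/1=21/400: DF=(2098457/2000000 − 21/400·(0.954100))/(1+21/400) = 9493/10000 ≈ 0.949300
step 3 [3y] swap r/1=367/14150: DF=(1 − 367/14150·(0.954100+0.949300))/(1+367/14150) = 4633/5000 ≈ 0.926600
step 4 [4y] bond c/1=23/400: DF=(912307/800000 − 23/400·(0.954100+0.949300+0.926600))/(1+23/400) = 1849/2000 ≈ 0.924500
step 5 [5y] zero: DF = P = 8849/10000 ≈ 0.884900
step 6 [6y] zero: DF = P = 8651/10000 ≈ 0.865100
step 7 [7y] swap r/1=1383/63662: DF=(1 − 1383/63662·(0.954100+0.949300+0.926600+0.924500+0.884900+0.865100))/(1+1383/63662) = 8617/10000 ≈ 0.861700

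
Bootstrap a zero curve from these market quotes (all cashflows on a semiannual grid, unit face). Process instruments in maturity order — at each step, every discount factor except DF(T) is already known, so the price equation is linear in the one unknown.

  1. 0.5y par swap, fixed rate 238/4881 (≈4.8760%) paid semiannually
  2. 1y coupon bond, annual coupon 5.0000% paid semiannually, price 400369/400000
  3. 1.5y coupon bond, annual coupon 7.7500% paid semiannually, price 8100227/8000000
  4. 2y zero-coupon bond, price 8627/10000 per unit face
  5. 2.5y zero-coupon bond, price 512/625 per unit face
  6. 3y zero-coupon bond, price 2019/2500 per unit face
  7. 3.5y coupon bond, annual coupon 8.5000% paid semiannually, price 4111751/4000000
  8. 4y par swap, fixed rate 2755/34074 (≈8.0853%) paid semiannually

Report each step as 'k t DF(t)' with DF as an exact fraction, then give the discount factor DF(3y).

1 1/2 4881/5000
2 1 9527/10000
3 3/2 2257/2500
4 2 8627/10000
5 5/2 512/625
6 3 2019/2500
7 7/2 7691/10000
8 4 1449/2000
DF(3y) = 2019/2500 ≈ 0.807600

step 1 [0.5y] swap r/2=119/4881: DF=(1 − 119/4881·(0))/(1+119/4881) = 4881/5000 ≈ 0.976200
step 2 [1y] bond c/2=1/40: DF=(400369/400000 − 1/40·(0.976200))/(1+1/40) = 9527/10000 ≈ 0.952700
step 3 [1.5y] bond c/2=31/800: DF=(8100227/8000000 − 31/800·(0.976200+0.952700))/(1+31/800) = 2257/2500 ≈ 0.902800
step 4 [2y] zero: DF = P = 8627/10000 ≈ 0.862700
step 5 [2.5y] zero: DF = P = 512/625 ≈ 0.819200
step 6 [3y] zero: DF = P = 2019/2500 ≈ 0.807600
step 7 [3.5y] bond c/2=17/400: DF=(4111751/4000000 − 17/400·(0.976200+0.952700+0.902800+0.862700+0.819200+0.807600))/(1+17/400) = 7691/10000 ≈ 0.769100
step 8 [4y] swap r/2=2755/68148: DF=(1 − 2755/68148·(0.976200+0.952700+0.902800+0.862700+0.819200+0.807600+0.769100))/(1+2755/68148) = 1449/2000 ≈ 0.724500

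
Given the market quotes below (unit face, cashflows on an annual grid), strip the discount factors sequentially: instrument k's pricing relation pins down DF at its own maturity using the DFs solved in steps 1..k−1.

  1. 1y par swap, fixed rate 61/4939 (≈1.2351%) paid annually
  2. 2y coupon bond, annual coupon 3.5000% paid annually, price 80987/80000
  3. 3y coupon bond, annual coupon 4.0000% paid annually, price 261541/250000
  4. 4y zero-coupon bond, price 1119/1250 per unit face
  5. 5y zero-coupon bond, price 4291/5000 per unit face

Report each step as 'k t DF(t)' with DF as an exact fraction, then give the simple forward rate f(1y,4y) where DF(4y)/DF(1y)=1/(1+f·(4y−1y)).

1 1 4939/5000
2 2 9447/10000
3 3 2329/2500
4 4 1119/1250
5 5 4291/5000
f(1y,4y) = ((4939/5000)/(1119/1250) − 1)/(3) = 463/13428 ≈ 3.4480%

step 1 [1y] swap r/1=61/4939: DF=(1 − 61/4939·(0))/(1+61/4939) = 4939/5000 ≈ 0.987800
step 2 [2y] bond c/1=7/200: DF=(80987/80000 − 7/200·(0.987800))/(1+7/200) = 9447/10000 ≈ 0.944700
step 3 [3y] bond c/1=1/25: DF=(261541/250000 − 1/25·(0.987800+0.944700))/(1+1/25) = 2329/2500 ≈ 0.931600
step 4 [4y] zero: DF = P = 1119/1250 ≈ 0.895200
step 5 [5y] zero: DF = P = 4291/5000 ≈ 0.858200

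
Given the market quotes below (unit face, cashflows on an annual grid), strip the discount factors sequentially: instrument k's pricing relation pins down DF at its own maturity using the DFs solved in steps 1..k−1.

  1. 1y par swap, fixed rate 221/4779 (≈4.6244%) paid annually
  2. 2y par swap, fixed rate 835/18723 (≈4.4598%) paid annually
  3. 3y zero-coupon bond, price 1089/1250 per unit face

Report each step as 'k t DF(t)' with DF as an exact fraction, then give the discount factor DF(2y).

step 1 [1y] swap r/1=221/4779: DF=(1 − 221/4779·(0))/(1+221/4779) = 4779/5000 ≈ 0.955800
step 2 [2y] swap r/1=835/18723: DF=(1 − 835/18723·(0.955800))/(1+835/18723) = 1833/2000 ≈ 0.916500
step 3 [3y] zero: DF = P = 1089/1250 ≈ 0.871200

1 1 4779/5000
2 2 1833/2000
3 3 1089/1250
DF(2y) = 1833/2000 ≈ 0.916500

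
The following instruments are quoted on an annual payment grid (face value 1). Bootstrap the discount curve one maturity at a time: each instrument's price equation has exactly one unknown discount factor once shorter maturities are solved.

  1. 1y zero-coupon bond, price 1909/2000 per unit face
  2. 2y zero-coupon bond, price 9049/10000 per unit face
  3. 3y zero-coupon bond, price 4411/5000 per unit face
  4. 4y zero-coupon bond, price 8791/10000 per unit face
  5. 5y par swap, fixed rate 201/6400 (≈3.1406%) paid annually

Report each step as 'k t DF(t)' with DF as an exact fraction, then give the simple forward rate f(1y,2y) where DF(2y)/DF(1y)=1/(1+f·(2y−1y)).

1 1 1909/2000
2 2 9049/10000
3 3 4411/5000
4 4 8791/10000
5 5 8593/10000
f(1y,2y) = ((1909/2000)/(9049/10000) − 1)/(1) = 496/9049 ≈ 5.4813%

step 1 [1y] zero: DF = P = 1909/2000 ≈ 0.954500
step 2 [2y] zero: DF = P = 9049/10000 ≈ 0.904900
step 3 [3y] zero: DF = P = 4411/5000 ≈ 0.882200
step 4 [4y] zero: DF = P = 8791/10000 ≈ 0.879100
step 5 [5y] swap r/1=201/6400: DF=(1 − 201/6400·(0.954500+0.904900+0.882200+0.879100))/(1+201/6400) = 8593/10000 ≈ 0.859300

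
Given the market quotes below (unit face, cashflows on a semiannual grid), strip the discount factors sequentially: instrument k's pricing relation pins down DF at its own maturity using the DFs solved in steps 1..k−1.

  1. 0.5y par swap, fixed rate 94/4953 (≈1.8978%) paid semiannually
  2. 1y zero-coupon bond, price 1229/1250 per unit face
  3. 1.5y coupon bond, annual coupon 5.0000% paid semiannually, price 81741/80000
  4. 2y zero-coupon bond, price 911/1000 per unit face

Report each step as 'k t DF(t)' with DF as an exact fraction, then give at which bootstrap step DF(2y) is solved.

1 1/2 4953/5000
2 1 1229/1250
3 3/2 9487/10000
4 2 911/1000
DF(2y) is solved at step 4

step 1 [0.5y] swap r/2=47/4953: DF=(1 − 47/4953·(0))/(1+47/4953) = 4953/5000 ≈ 0.990600
step 2 [1y] zero: DF = P = 1229/1250 ≈ 0.983200
step 3 [1.5y] bond c/2=1/40: DF=(81741/80000 − 1/40·(0.990600+0.983200))/(1+1/40) = 9487/10000 ≈ 0.948700
step 4 [2y] zero: DF = P = 911/1000 ≈ 0.911000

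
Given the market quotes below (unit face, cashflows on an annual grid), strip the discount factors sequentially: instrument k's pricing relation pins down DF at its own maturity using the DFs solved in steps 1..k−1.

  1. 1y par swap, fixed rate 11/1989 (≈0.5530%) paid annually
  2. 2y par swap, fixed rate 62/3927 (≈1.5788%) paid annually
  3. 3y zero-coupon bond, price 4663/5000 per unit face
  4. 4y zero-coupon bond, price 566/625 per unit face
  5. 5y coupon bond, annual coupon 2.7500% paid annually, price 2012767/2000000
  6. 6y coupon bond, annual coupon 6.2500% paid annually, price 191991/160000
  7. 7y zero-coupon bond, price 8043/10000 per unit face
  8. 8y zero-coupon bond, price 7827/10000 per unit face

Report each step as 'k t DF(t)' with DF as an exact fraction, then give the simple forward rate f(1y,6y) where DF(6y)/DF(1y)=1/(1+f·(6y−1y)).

step 1 [1y] swap r/1=11/1989: DF=(1 − 11/1989·(0))/(1+11/1989) = 1989/2000 ≈ 0.994500
step 2 [2y] swap r/1=62/3927: DF=(1 − 62/3927·(0.994500))/(1+62/3927) = 969/1000 ≈ 0.969000
step 3 [3y] zero: DF = P = 4663/5000 ≈ 0.932600
step 4 [4y] zero: DF = P = 566/625 ≈ 0.905600
step 5 [5y] bond c/1=11/400: DF=(2012767/2000000 − 11/400·(0.994500+0.969000+0.932600+0.905600))/(1+11/400) = 8777/10000 ≈ 0.877700
step 6 [6y] bond c/1=1/16: DF=(191991/160000 − 1/16·(0.994500+0.969000+0.932600+0.905600+0.877700))/(1+1/16) = 8541/10000 ≈ 0.854100
step 7 [7y] zero: DF = P = 8043/10000 ≈ 0.804300
step 8 [8y] zero: DF = P = 7827/10000 ≈ 0.782700

1 1 1989/2000
2 2 969/1000
3 3 4663/5000
4 4 566/625
5 5 8777/10000
6 6 8541/10000
7 7 8043/10000
8 8 7827/10000
f(1y,6y) = ((1989/2000)/(8541/10000) − 1)/(5) = 12/365 ≈ 3.2877%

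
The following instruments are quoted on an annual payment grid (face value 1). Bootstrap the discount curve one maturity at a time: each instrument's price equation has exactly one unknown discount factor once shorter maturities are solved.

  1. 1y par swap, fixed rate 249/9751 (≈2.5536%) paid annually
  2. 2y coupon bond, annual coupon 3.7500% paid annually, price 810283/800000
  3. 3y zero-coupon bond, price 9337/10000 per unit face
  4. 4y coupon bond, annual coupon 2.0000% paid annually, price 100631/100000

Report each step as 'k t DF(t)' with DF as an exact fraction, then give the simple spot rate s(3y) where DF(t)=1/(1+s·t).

step 1 [1y] swap r/1=249/9751: DF=(1 − 249/9751·(0))/(1+249/9751) = 9751/10000 ≈ 0.975100
step 2 [2y] bond c/1=3/80: DF=(810283/800000 − 3/80·(0.975100))/(1+3/80) = 941/1000 ≈ 0.941000
step 3 [3y] zero: DF = P = 9337/10000 ≈ 0.933700
step 4 [4y] bond c/1=1/50: DF=(100631/100000 − 1/50·(0.975100+0.941000+0.933700))/(1+1/50) = 9307/10000 ≈ 0.930700

1 1 9751/10000
2 2 941/1000
3 3 9337/10000
4 4 9307/10000
s(3y) = (1/(9337/10000) − 1)/(3) = 221/9337 ≈ 2.3669%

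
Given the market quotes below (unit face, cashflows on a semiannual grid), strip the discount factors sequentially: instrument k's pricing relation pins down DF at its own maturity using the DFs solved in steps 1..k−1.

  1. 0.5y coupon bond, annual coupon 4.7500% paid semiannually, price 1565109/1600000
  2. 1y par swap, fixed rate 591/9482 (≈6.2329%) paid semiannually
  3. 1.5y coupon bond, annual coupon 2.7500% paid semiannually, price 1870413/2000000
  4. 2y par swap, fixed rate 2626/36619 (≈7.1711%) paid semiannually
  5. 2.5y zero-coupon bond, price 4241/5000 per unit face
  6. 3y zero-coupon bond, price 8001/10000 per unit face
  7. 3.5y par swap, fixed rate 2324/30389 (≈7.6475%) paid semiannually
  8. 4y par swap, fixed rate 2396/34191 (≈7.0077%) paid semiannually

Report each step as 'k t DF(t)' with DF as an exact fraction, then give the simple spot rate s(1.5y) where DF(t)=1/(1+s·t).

1 1/2 1911/2000
2 1 9409/10000
3 3/2 1121/1250
4 2 8687/10000
5 5/2 4241/5000
6 3 8001/10000
7 7/2 1919/2500
8 4 1901/2500
s(1.5y) = (1/(1121/1250) − 1)/(3/2) = 86/1121 ≈ 7.6717%

step 1 [0.5y] bond c/2=19/800: DF=(1565109/1600000 − 19/800·(0))/(1+19/800) = 1911/2000 ≈ 0.955500
step 2 [1y] swap r/2=591/18964: DF=(1 − 591/18964·(0.955500))/(1+591/18964) = 9409/10000 ≈ 0.940900
step 3 [1.5y] bond c/2=11/800: DF=(1870413/2000000 − 11/800·(0.955500+0.940900))/(1+11/800) = 1121/1250 ≈ 0.896800
step 4 [2y] swap r/2=1313/36619: DF=(1 − 1313/36619·(0.955500+0.940900+0.896800))/(1+1313/36619) = 8687/10000 ≈ 0.868700
step 5 [2.5y] zero: DF = P = 4241/5000 ≈ 0.848200
step 6 [3y] zero: DF = P = 8001/10000 ≈ 0.800100
step 7 [3.5y] swap r/2=1162/30389: DF=(1 − 1162/30389·(0.955500+0.940900+0.896800+0.868700+0.848200+0.800100))/(1+1162/30389) = 1919/2500 ≈ 0.767600
step 8 [4y] swap r/2=1198/34191: DF=(1 − 1198/34191·(0.955500+0.940900+0.896800+0.868700+0.848200+0.800100+0.767600))/(1+1198/34191) = 1901/2500 ≈ 0.760400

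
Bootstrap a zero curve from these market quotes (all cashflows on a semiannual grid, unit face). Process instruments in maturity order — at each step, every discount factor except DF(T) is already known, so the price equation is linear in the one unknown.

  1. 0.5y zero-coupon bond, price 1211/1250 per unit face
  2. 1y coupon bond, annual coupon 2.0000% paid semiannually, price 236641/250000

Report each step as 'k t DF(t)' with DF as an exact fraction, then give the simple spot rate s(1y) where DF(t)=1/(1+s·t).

step 1 [0.5y] zero: DF = P = 1211/1250 ≈ 0.968800
step 2 [1y] bond c/2=1/100: DF=(236641/250000 − 1/100·(0.968800))/(1+1/100) = 2319/2500 ≈ 0.927600

1 1/2 1211/1250
2 1 2319/2500
s(1y) = (1/(2319/2500) − 1)/(1) = 181/2319 ≈ 7.8051%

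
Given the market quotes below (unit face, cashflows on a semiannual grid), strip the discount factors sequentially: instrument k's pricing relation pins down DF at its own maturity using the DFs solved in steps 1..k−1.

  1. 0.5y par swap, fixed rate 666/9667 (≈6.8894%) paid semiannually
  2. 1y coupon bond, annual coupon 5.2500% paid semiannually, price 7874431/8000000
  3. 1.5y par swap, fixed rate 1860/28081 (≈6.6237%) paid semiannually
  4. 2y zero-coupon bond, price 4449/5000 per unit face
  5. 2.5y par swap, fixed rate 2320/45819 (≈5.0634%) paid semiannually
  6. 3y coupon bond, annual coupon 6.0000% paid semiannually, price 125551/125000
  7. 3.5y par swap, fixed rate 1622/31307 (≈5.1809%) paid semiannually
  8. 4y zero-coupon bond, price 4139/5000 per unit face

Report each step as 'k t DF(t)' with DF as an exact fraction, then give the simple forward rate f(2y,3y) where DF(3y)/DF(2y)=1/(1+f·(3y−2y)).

1 1/2 9667/10000
2 1 584/625
3 3/2 907/1000
4 2 4449/5000
5 5/2 221/250
6 3 8417/10000
7 7/2 4189/5000
8 4 4139/5000
f(2y,3y) = ((4449/5000)/(8417/10000) − 1)/(1) = 481/8417 ≈ 5.7146%

step 1 [0.5y] swap r/2=333/9667: DF=(1 − 333/9667·(0))/(1+333/9667) = 9667/10000 ≈ 0.966700
step 2 [1y] bond c/2=21/800: DF=(7874431/8000000 − 21/800·(0.966700))/(1+21/800) = 584/625 ≈ 0.934400
step 3 [1.5y] swap r/2=930/28081: DF=(1 − 930/28081·(0.966700+0.934400))/(1+930/28081) = 907/1000 ≈ 0.907000
step 4 [2y] zero: DF = P = 4449/5000 ≈ 0.889800
step 5 [2.5y] swap r/2=1160/45819: DF=(1 − 1160/45819·(0.966700+0.934400+0.907000+0.889800))/(1+1160/45819) = 221/250 ≈ 0.884000
step 6 [3y] bond c/2=3/100: DF=(125551/125000 − 3/100·(0.966700+0.934400+0.907000+0.889800+0.884000))/(1+3/100) = 8417/10000 ≈ 0.841700
step 7 [3.5y] swap r/2=811/31307: DF=(1 − 811/31307·(0.966700+0.934400+0.907000+0.889800+0.884000+0.841700))/(1+811/31307) = 4189/5000 ≈ 0.837800
step 8 [4y] zero: DF = P = 4139/5000 ≈ 0.827800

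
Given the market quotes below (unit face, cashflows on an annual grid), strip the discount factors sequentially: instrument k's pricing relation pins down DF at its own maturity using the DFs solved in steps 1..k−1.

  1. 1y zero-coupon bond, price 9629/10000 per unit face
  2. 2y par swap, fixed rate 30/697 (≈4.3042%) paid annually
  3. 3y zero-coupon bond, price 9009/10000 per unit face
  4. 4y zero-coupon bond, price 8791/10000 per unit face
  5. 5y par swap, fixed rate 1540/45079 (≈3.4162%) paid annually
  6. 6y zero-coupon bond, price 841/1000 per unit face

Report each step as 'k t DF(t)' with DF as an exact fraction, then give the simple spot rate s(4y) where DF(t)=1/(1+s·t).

1 1 9629/10000
2 2 919/1000
3 3 9009/10000
4 4 8791/10000
5 5 423/500
6 6 841/1000
s(4y) = (1/(8791/10000) − 1)/(4) = 1209/35164 ≈ 3.4382%

step 1 [1y] zero: DF = P = 9629/10000 ≈ 0.962900
step 2 [2y] swap r/1=30/697: DF=(1 − 30/697·(0.962900))/(1+30/697) = 919/1000 ≈ 0.919000
step 3 [3y] zero: DF = P = 9009/10000 ≈ 0.900900
step 4 [4y] zero: DF = P = 8791/10000 ≈ 0.879100
step 5 [5y] swap r/1=1540/45079: DF=(1 − 1540/45079·(0.962900+0.919000+0.900900+0.879100))/(1+1540/45079) = 423/500 ≈ 0.846000
step 6 [6y] zero: DF = P = 841/1000 ≈ 0.841000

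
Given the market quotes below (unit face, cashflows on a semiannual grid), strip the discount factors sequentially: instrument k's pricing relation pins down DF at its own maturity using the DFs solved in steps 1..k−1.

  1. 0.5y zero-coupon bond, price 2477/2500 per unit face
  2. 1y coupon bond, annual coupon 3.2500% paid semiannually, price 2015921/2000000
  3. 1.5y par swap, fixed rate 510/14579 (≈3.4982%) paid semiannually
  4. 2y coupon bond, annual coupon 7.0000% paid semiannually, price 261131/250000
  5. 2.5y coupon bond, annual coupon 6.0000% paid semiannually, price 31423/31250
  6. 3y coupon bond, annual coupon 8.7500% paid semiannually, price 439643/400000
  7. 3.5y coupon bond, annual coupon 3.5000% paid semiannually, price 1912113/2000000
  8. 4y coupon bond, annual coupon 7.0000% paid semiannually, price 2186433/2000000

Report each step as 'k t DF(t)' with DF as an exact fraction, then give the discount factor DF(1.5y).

1 1/2 2477/2500
2 1 122/125
3 3/2 949/1000
4 2 4553/5000
5 5/2 1081/1250
6 3 2141/2500
7 7/2 4221/5000
8 4 8401/10000
DF(1.5y) = 949/1000 ≈ 0.949000

step 1 [0.5y] zero: DF = P = 2477/2500 ≈ 0.990800
step 2 [1y] bond c/2=13/800: DF=(2015921/2000000 − 13/800·(0.990800))/(1+13/800) = 122/125 ≈ 0.976000
step 3 [1.5y] swap r/2=255/14579: DF=(1 − 255/14579·(0.990800+0.976000))/(1+255/14579) = 949/1000 ≈ 0.949000
step 4 [2y] bond c/2=7/200: DF=(261131/250000 − 7/200·(0.990800+0.976000+0.949000))/(1+7/200) = 4553/5000 ≈ 0.910600
step 5 [2.5y] bond c/2=3/100: DF=(31423/31250 − 3/100·(0.990800+0.976000+0.949000+0.910600))/(1+3/100) = 1081/1250 ≈ 0.864800
step 6 [3y] bond c/2=7/160: DF=(439643/400000 − 7/160·(0.990800+0.976000+0.949000+0.910600+0.864800))/(1+7/160) = 2141/2500 ≈ 0.856400
step 7 [3.5y] bond c/2=7/400: DF=(1912113/2000000 − 7/400·(0.990800+0.976000+0.949000+0.910600+0.864800+0.856400))/(1+7/400) = 4221/5000 ≈ 0.844200
step 8 [4y] bond c/2=7/200: DF=(2186433/2000000 − 7/200·(0.990800+0.976000+0.949000+0.910600+0.864800+0.856400+0.844200))/(1+7/200) = 8401/10000 ≈ 0.840100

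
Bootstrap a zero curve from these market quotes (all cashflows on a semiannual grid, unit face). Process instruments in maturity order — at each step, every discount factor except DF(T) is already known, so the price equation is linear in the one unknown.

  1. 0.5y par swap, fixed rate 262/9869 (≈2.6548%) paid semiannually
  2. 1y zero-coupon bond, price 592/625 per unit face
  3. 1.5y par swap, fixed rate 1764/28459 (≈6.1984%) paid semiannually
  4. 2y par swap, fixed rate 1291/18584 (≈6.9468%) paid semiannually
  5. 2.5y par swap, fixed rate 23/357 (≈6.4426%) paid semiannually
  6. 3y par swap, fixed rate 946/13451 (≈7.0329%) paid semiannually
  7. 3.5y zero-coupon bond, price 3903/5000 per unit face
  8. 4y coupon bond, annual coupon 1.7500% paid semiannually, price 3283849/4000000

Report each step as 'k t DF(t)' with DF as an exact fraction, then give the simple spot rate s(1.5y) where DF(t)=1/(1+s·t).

1 1/2 9869/10000
2 1 592/625
3 3/2 4559/5000
4 2 8709/10000
5 5/2 533/625
6 3 2027/2500
7 7/2 3903/5000
8 4 1901/2500
s(1.5y) = (1/(4559/5000) − 1)/(3/2) = 294/4559 ≈ 6.4488%

step 1 [0.5y] swap r/2=131/9869: DF=(1 − 131/9869·(0))/(1+131/9869) = 9869/10000 ≈ 0.986900
step 2 [1y] zero: DF = P = 592/625 ≈ 0.947200
step 3 [1.5y] swap r/2=882/28459: DF=(1 − 882/28459·(0.986900+0.947200))/(1+882/28459) = 4559/5000 ≈ 0.911800
step 4 [2y] swap r/2=1291/37168: DF=(1 − 1291/37168·(0.986900+0.947200+0.911800))/(1+1291/37168) = 8709/10000 ≈ 0.870900
step 5 [2.5y] swap r/2=23/714: DF=(1 − 23/714·(0.986900+0.947200+0.911800+0.870900))/(1+23/714) = 533/625 ≈ 0.852800
step 6 [3y] swap r/2=473/13451: DF=(1 − 473/13451·(0.986900+0.947200+0.911800+0.870900+0.852800))/(1+473/13451) = 2027/2500 ≈ 0.810800
step 7 [3.5y] zero: DF = P = 3903/5000 ≈ 0.780600
step 8 [4y] bond c/2=7/800: DF=(3283849/4000000 − 7/800·(0.986900+0.947200+0.911800+0.870900+0.852800+0.810800+0.780600))/(1+7/800) = 1901/2500 ≈ 0.760400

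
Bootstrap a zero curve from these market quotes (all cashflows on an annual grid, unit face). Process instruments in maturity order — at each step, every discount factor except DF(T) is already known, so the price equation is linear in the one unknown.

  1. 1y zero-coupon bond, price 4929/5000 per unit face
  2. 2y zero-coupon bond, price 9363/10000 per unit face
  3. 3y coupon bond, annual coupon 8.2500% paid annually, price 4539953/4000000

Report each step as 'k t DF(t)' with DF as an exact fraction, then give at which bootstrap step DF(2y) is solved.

step 1 [1y] zero: DF = P = 4929/5000 ≈ 0.985800
step 2 [2y] zero: DF = P = 9363/10000 ≈ 0.936300
step 3 [3y] bond c/1=33/400: DF=(4539953/4000000 − 33/400·(0.985800+0.936300))/(1+33/400) = 451/500 ≈ 0.902000

1 1 4929/5000
2 2 9363/10000
3 3 451/500
DF(2y) is solved at step 2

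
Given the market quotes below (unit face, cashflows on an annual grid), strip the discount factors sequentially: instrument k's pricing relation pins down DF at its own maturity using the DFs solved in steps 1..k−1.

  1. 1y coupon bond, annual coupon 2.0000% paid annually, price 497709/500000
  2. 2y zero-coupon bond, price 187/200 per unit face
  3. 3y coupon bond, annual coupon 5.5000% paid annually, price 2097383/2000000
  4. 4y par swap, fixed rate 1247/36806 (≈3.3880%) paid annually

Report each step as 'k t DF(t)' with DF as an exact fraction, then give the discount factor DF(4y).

1 1 9759/10000
2 2 187/200
3 3 559/625
4 4 8753/10000
DF(4y) = 8753/10000 ≈ 0.875300

step 1 [1y] bond c/1=1/50: DF=(497709/500000 − 1/50·(0))/(1+1/50) = 9759/10000 ≈ 0.975900
step 2 [2y] zero: DF = P = 187/200 ≈ 0.935000
step 3 [3y] bond c/1=11/200: DF=(2097383/2000000 − 11/200·(0.975900+0.935000))/(1+11/200) = 559/625 ≈ 0.894400
step 4 [4y] swap r/1=1247/36806: DF=(1 − 1247/36806·(0.975900+0.935000+0.894400))/(1+1247/36806) = 8753/10000 ≈ 0.875300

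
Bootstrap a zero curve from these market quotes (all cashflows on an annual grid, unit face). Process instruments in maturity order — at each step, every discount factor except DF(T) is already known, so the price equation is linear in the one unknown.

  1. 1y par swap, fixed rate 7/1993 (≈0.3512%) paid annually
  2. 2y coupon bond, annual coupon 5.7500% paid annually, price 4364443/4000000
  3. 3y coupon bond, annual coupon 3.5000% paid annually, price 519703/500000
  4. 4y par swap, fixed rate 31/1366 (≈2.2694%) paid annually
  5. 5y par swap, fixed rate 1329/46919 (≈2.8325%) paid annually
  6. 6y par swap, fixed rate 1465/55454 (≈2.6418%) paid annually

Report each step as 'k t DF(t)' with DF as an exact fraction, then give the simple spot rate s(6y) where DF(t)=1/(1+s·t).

1 1 1993/2000
2 2 611/625
3 3 15/16
4 4 2283/2500
5 5 8671/10000
6 6 1707/2000
s(6y) = (1/(1707/2000) − 1)/(6) = 293/10242 ≈ 2.8608%

step 1 [1y] swap r/1=7/1993: DF=(1 − 7/1993·(0))/(1+7/1993) = 1993/2000 ≈ 0.996500
step 2 [2y] bond c/1=23/400: DF=(4364443/4000000 − 23/400·(0.996500))/(1+23/400) = 611/625 ≈ 0.977600
step 3 [3y] bond c/1=7/200: DF=(519703/500000 − 7/200·(0.996500+0.977600))/(1+7/200) = 15/16 ≈ 0.937500
step 4 [4y] swap r/1=31/1366: DF=(1 − 31/1366·(0.996500+0.977600+0.937500))/(1+31/1366) = 2283/2500 ≈ 0.913200
step 5 [5y] swap r/1=1329/46919: DF=(1 − 1329/46919·(0.996500+0.977600+0.937500+0.913200))/(1+1329/46919) = 8671/10000 ≈ 0.867100
step 6 [6y] swap r/1=1465/55454: DF=(1 − 1465/55454·(0.996500+0.977600+0.937500+0.913200+0.867100))/(1+1465/55454) = 1707/2000 ≈ 0.853500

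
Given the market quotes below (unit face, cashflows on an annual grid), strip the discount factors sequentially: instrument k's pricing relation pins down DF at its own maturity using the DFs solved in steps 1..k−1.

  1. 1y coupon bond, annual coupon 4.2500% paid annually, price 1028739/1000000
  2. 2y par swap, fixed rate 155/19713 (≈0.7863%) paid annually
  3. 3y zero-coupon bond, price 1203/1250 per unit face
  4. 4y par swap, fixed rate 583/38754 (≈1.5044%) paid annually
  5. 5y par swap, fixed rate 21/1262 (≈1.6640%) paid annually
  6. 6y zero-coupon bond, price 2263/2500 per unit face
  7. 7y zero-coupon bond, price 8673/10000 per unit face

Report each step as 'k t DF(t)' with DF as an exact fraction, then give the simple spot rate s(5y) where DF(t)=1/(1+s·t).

1 1 2467/2500
2 2 1969/2000
3 3 1203/1250
4 4 9417/10000
5 5 4601/5000
6 6 2263/2500
7 7 8673/10000
s(5y) = (1/(4601/5000) − 1)/(5) = 399/23005 ≈ 1.7344%

step 1 [1y] bond c/1=17/400: DF=(1028739/1000000 − 17/400·(0))/(1+17/400) = 2467/2500 ≈ 0.986800
step 2 [2y] swap r/1=155/19713: DF=(1 − 155/19713·(0.986800))/(1+155/19713) = 1969/2000 ≈ 0.984500
step 3 [3y] zero: DF = P = 1203/1250 ≈ 0.962400
step 4 [4y] swap r/1=583/38754: DF=(1 − 583/38754·(0.986800+0.984500+0.962400))/(1+583/38754) = 9417/10000 ≈ 0.941700
step 5 [5y] swap r/1=21/1262: DF=(1 − 21/1262·(0.986800+0.984500+0.962400+0.941700))/(1+21/1262) = 4601/5000 ≈ 0.920200
step 6 [6y] zero: DF = P = 2263/2500 ≈ 0.905200
step 7 [7y] zero: DF = P = 8673/10000 ≈ 0.867300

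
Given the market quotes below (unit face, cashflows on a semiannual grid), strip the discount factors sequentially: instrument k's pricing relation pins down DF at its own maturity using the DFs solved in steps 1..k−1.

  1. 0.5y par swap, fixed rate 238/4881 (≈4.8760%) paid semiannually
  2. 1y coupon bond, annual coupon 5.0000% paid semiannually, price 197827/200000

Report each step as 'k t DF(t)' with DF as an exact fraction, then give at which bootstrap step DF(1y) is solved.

step 1 [0.5y] swap r/2=119/4881: DF=(1 − 119/4881·(0))/(1+119/4881) = 4881/5000 ≈ 0.976200
step 2 [1y] bond c/2=1/40: DF=(197827/200000 − 1/40·(0.976200))/(1+1/40) = 2353/2500 ≈ 0.941200

1 1/2 4881/5000
2 1 2353/2500
DF(1y) is solved at step 2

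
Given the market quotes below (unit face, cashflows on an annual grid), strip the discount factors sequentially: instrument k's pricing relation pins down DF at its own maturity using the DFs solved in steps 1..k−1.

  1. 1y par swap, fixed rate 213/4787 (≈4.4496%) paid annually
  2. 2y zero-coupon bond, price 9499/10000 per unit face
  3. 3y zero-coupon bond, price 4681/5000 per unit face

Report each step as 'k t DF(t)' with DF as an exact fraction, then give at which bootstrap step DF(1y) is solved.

1 1 4787/5000
2 2 9499/10000
3 3 4681/5000
DF(1y) is solved at step 1

step 1 [1y] swap r/1=213/4787: DF=(1 − 213/4787·(0))/(1+213/4787) = 4787/5000 ≈ 0.957400
step 2 [2y] zero: DF = P = 9499/10000 ≈ 0.949900
step 3 [3y] zero: DF = P = 4681/5000 ≈ 0.936200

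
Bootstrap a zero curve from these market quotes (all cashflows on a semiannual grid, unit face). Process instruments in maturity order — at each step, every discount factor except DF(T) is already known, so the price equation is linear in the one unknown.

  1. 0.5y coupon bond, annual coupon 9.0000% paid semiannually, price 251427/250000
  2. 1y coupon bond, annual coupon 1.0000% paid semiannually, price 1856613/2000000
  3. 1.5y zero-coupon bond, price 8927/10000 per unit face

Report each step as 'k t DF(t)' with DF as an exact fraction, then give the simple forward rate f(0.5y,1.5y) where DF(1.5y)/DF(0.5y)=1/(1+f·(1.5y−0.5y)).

step 1 [0.5y] bond c/2=9/200: DF=(251427/250000 − 9/200·(0))/(1+9/200) = 1203/1250 ≈ 0.962400
step 2 [1y] bond c/2=1/200: DF=(1856613/2000000 − 1/200·(0.962400))/(1+1/200) = 9189/10000 ≈ 0.918900
step 3 [1.5y] zero: DF = P = 8927/10000 ≈ 0.892700

1 1/2 1203/1250
2 1 9189/10000
3 3/2 8927/10000
f(0.5y,1.5y) = ((1203/1250)/(8927/10000) − 1)/(1) = 697/8927 ≈ 7.8078%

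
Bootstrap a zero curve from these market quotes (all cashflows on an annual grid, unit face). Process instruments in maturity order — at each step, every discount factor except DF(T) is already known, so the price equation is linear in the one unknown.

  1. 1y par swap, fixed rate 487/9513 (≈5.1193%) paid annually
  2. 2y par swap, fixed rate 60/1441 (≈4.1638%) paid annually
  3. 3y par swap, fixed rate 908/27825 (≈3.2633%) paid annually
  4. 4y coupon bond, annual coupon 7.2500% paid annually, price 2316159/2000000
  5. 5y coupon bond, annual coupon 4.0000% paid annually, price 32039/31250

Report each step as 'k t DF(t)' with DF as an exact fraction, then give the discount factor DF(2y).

1 1 9513/10000
2 2 461/500
3 3 2273/2500
4 4 8917/10000
5 5 1689/2000
DF(2y) = 461/500 ≈ 0.922000

step 1 [1y] swap r/1=487/9513: DF=(1 − 487/9513·(0))/(1+487/9513) = 9513/10000 ≈ 0.951300
step 2 [2y] swap r/1=60/1441: DF=(1 − 60/1441·(0.951300))/(1+60/1441) = 461/500 ≈ 0.922000
step 3 [3y] swap r/1=908/27825: DF=(1 − 908/27825·(0.951300+0.922000))/(1+908/27825) = 2273/2500 ≈ 0.909200
step 4 [4y] bond c/1=29/400: DF=(2316159/2000000 − 29/400·(0.951300+0.922000+0.909200))/(1+29/400) = 8917/10000 ≈ 0.891700
step 5 [5y] bond c/1=1/25: DF=(32039/31250 − 1/25·(0.951300+0.922000+0.909200+0.891700))/(1+1/25) = 1689/2000 ≈ 0.844500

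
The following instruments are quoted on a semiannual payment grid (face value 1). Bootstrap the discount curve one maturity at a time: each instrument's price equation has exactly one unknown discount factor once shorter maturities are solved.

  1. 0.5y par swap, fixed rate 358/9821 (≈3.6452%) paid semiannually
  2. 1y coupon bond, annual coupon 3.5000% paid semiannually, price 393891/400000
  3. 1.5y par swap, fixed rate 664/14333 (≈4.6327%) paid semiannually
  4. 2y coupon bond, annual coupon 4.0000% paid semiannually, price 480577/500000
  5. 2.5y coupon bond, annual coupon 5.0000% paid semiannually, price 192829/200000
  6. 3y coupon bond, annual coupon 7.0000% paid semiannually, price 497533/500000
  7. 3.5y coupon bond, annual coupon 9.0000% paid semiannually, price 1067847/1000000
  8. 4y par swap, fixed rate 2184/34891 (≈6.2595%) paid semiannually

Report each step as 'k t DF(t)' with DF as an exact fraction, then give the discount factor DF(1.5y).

1 1/2 9821/10000
2 1 9509/10000
3 3/2 1167/1250
4 2 8861/10000
5 5/2 8491/10000
6 3 4029/5000
7 7/2 789/1000
8 4 977/1250
DF(1.5y) = 1167/1250 ≈ 0.933600

step 1 [0.5y] swap r/2=179/9821: DF=(1 − 179/9821·(0))/(1+179/9821) = 9821/10000 ≈ 0.982100
step 2 [1y] bond c/2=7/400: DF=(393891/400000 − 7/400·(0.982100))/(1+7/400) = 9509/10000 ≈ 0.950900
step 3 [1.5y] swap r/2=332/14333: DF=(1 − 332/14333·(0.982100+0.950900))/(1+332/14333) = 1167/1250 ≈ 0.933600
step 4 [2y] bond c/2=1/50: DF=(480577/500000 − 1/50·(0.982100+0.950900+0.933600))/(1+1/50) = 8861/10000 ≈ 0.886100
step 5 [2.5y] bond c/2=1/40: DF=(192829/200000 − 1/40·(0.982100+0.950900+0.933600+0.886100))/(1+1/40) = 8491/10000 ≈ 0.849100
step 6 [3y] bond c/2=7/200: DF=(497533/500000 − 7/200·(0.982100+0.950900+0.933600+0.886100+0.849100))/(1+7/200) = 4029/5000 ≈ 0.805800
step 7 [3.5y] bond c/2=9/200: DF=(1067847/1000000 − 9/200·(0.982100+0.950900+0.933600+0.886100+0.849100+0.805800))/(1+9/200) = 789/1000 ≈ 0.789000
step 8 [4y] swap r/2=1092/34891: DF=(1 − 1092/34891·(0.982100+0.950900+0.933600+0.886100+0.849100+0.805800+0.789000))/(1+1092/34891) = 977/1250 ≈ 0.781600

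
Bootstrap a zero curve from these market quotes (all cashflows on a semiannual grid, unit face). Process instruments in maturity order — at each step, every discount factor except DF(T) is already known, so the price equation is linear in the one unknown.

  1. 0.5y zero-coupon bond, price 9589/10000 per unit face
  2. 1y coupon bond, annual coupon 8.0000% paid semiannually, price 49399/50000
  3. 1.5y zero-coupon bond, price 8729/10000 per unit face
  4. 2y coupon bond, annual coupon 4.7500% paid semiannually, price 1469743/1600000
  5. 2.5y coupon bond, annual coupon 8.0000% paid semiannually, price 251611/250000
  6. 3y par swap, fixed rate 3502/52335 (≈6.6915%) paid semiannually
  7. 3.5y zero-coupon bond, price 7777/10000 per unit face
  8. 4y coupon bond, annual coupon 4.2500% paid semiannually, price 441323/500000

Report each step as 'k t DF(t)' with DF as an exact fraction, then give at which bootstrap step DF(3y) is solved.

1 1/2 9589/10000
2 1 9131/10000
3 3/2 8729/10000
4 2 521/625
5 5/2 8301/10000
6 3 8249/10000
7 7/2 7777/10000
8 4 462/625
DF(3y) is solved at step 6

step 1 [0.5y] zero: DF = P = 9589/10000 ≈ 0.958900
step 2 [1y] bond c/2=1/25: DF=(49399/50000 − 1/25·(0.958900))/(1+1/25) = 9131/10000 ≈ 0.913100
step 3 [1.5y] zero: DF = P = 8729/10000 ≈ 0.872900
step 4 [2y] bond c/2=19/800: DF=(1469743/1600000 − 19/800·(0.958900+0.913100+0.872900))/(1+19/800) = 521/625 ≈ 0.833600
step 5 [2.5y] bond c/2=1/25: DF=(251611/250000 − 1/25·(0.958900+0.913100+0.872900+0.833600))/(1+1/25) = 8301/10000 ≈ 0.830100
step 6 [3y] swap r/2=1751/52335: DF=(1 − 1751/52335·(0.958900+0.913100+0.872900+0.833600+0.830100))/(1+1751/52335) = 8249/10000 ≈ 0.824900
step 7 [3.5y] zero: DF = P = 7777/10000 ≈ 0.777700
step 8 [4y] bond c/2=17/800: DF=(441323/500000 − 17/800·(0.958900+0.913100+0.872900+0.833600+0.830100+0.824900+0.777700))/(1+17/800) = 462/625 ≈ 0.739200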